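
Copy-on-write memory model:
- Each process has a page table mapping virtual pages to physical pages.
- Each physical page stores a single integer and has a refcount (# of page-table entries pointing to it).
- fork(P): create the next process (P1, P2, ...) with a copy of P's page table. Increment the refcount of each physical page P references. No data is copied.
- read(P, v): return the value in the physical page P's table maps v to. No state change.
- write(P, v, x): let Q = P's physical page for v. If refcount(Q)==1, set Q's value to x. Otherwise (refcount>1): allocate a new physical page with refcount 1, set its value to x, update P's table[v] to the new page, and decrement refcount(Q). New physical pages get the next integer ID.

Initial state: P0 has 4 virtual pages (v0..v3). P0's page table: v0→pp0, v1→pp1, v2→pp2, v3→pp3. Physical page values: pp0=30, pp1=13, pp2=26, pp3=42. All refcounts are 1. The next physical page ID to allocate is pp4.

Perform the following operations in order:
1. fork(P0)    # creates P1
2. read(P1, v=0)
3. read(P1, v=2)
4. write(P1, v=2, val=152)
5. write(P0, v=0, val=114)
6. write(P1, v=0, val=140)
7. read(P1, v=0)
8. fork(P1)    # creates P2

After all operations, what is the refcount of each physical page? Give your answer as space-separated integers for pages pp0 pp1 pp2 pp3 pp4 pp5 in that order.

Op 1: fork(P0) -> P1. 4 ppages; refcounts: pp0:2 pp1:2 pp2:2 pp3:2
Op 2: read(P1, v0) -> 30. No state change.
Op 3: read(P1, v2) -> 26. No state change.
Op 4: write(P1, v2, 152). refcount(pp2)=2>1 -> COPY to pp4. 5 ppages; refcounts: pp0:2 pp1:2 pp2:1 pp3:2 pp4:1
Op 5: write(P0, v0, 114). refcount(pp0)=2>1 -> COPY to pp5. 6 ppages; refcounts: pp0:1 pp1:2 pp2:1 pp3:2 pp4:1 pp5:1
Op 6: write(P1, v0, 140). refcount(pp0)=1 -> write in place. 6 ppages; refcounts: pp0:1 pp1:2 pp2:1 pp3:2 pp4:1 pp5:1
Op 7: read(P1, v0) -> 140. No state change.
Op 8: fork(P1) -> P2. 6 ppages; refcounts: pp0:2 pp1:3 pp2:1 pp3:3 pp4:2 pp5:1

Answer: 2 3 1 3 2 1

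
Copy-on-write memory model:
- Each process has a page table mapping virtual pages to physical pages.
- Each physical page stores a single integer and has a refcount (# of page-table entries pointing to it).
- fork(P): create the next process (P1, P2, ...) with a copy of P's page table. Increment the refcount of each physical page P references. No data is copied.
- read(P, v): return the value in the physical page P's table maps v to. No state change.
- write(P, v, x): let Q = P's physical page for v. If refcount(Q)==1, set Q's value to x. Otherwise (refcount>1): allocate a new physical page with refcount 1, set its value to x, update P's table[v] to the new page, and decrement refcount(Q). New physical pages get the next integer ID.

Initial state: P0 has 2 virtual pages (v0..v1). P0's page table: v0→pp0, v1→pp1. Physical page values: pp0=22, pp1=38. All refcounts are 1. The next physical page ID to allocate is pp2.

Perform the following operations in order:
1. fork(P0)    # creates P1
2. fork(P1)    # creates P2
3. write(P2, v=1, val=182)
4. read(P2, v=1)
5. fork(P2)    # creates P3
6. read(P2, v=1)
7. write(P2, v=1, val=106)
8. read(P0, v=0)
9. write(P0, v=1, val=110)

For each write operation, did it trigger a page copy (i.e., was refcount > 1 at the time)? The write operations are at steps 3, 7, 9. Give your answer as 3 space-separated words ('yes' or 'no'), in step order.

Op 1: fork(P0) -> P1. 2 ppages; refcounts: pp0:2 pp1:2
Op 2: fork(P1) -> P2. 2 ppages; refcounts: pp0:3 pp1:3
Op 3: write(P2, v1, 182). refcount(pp1)=3>1 -> COPY to pp2. 3 ppages; refcounts: pp0:3 pp1:2 pp2:1
Op 4: read(P2, v1) -> 182. No state change.
Op 5: fork(P2) -> P3. 3 ppages; refcounts: pp0:4 pp1:2 pp2:2
Op 6: read(P2, v1) -> 182. No state change.
Op 7: write(P2, v1, 106). refcount(pp2)=2>1 -> COPY to pp3. 4 ppages; refcounts: pp0:4 pp1:2 pp2:1 pp3:1
Op 8: read(P0, v0) -> 22. No state change.
Op 9: write(P0, v1, 110). refcount(pp1)=2>1 -> COPY to pp4. 5 ppages; refcounts: pp0:4 pp1:1 pp2:1 pp3:1 pp4:1

yes yes yes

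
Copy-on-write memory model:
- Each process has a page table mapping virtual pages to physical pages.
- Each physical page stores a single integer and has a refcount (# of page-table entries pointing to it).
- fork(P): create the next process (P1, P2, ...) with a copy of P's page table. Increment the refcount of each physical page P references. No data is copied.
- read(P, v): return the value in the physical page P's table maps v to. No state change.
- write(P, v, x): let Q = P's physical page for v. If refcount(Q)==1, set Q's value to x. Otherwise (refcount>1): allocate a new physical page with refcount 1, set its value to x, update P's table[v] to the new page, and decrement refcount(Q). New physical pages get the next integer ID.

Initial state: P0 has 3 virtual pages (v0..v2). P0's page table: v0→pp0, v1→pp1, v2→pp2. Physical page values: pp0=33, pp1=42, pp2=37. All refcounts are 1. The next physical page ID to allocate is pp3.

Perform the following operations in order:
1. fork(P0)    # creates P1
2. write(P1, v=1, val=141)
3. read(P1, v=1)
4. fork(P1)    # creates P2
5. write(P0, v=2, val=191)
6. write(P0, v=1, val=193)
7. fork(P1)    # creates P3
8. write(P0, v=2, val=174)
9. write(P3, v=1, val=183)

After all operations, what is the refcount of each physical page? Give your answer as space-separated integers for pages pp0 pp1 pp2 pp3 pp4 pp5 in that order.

Op 1: fork(P0) -> P1. 3 ppages; refcounts: pp0:2 pp1:2 pp2:2
Op 2: write(P1, v1, 141). refcount(pp1)=2>1 -> COPY to pp3. 4 ppages; refcounts: pp0:2 pp1:1 pp2:2 pp3:1
Op 3: read(P1, v1) -> 141. No state change.
Op 4: fork(P1) -> P2. 4 ppages; refcounts: pp0:3 pp1:1 pp2:3 pp3:2
Op 5: write(P0, v2, 191). refcount(pp2)=3>1 -> COPY to pp4. 5 ppages; refcounts: pp0:3 pp1:1 pp2:2 pp3:2 pp4:1
Op 6: write(P0, v1, 193). refcount(pp1)=1 -> write in place. 5 ppages; refcounts: pp0:3 pp1:1 pp2:2 pp3:2 pp4:1
Op 7: fork(P1) -> P3. 5 ppages; refcounts: pp0:4 pp1:1 pp2:3 pp3:3 pp4:1
Op 8: write(P0, v2, 174). refcount(pp4)=1 -> write in place. 5 ppages; refcounts: pp0:4 pp1:1 pp2:3 pp3:3 pp4:1
Op 9: write(P3, v1, 183). refcount(pp3)=3>1 -> COPY to pp5. 6 ppages; refcounts: pp0:4 pp1:1 pp2:3 pp3:2 pp4:1 pp5:1

Answer: 4 1 3 2 1 1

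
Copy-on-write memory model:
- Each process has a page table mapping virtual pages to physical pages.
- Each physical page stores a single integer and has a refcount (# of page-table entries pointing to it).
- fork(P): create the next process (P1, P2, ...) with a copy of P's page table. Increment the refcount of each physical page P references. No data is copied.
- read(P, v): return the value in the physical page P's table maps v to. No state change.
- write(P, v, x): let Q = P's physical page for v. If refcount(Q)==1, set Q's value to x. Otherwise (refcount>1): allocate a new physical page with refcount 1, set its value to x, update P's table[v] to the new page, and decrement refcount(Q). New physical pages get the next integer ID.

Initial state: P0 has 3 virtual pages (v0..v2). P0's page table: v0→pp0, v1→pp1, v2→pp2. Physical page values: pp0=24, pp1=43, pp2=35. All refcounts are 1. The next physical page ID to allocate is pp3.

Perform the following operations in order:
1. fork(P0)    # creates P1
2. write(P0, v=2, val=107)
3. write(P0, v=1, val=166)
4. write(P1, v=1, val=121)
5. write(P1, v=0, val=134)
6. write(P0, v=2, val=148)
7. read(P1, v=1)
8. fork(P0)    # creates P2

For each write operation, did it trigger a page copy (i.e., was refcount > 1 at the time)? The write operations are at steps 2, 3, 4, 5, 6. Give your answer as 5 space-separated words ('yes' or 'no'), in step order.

Op 1: fork(P0) -> P1. 3 ppages; refcounts: pp0:2 pp1:2 pp2:2
Op 2: write(P0, v2, 107). refcount(pp2)=2>1 -> COPY to pp3. 4 ppages; refcounts: pp0:2 pp1:2 pp2:1 pp3:1
Op 3: write(P0, v1, 166). refcount(pp1)=2>1 -> COPY to pp4. 5 ppages; refcounts: pp0:2 pp1:1 pp2:1 pp3:1 pp4:1
Op 4: write(P1, v1, 121). refcount(pp1)=1 -> write in place. 5 ppages; refcounts: pp0:2 pp1:1 pp2:1 pp3:1 pp4:1
Op 5: write(P1, v0, 134). refcount(pp0)=2>1 -> COPY to pp5. 6 ppages; refcounts: pp0:1 pp1:1 pp2:1 pp3:1 pp4:1 pp5:1
Op 6: write(P0, v2, 148). refcount(pp3)=1 -> write in place. 6 ppages; refcounts: pp0:1 pp1:1 pp2:1 pp3:1 pp4:1 pp5:1
Op 7: read(P1, v1) -> 121. No state change.
Op 8: fork(P0) -> P2. 6 ppages; refcounts: pp0:2 pp1:1 pp2:1 pp3:2 pp4:2 pp5:1

yes yes no yes no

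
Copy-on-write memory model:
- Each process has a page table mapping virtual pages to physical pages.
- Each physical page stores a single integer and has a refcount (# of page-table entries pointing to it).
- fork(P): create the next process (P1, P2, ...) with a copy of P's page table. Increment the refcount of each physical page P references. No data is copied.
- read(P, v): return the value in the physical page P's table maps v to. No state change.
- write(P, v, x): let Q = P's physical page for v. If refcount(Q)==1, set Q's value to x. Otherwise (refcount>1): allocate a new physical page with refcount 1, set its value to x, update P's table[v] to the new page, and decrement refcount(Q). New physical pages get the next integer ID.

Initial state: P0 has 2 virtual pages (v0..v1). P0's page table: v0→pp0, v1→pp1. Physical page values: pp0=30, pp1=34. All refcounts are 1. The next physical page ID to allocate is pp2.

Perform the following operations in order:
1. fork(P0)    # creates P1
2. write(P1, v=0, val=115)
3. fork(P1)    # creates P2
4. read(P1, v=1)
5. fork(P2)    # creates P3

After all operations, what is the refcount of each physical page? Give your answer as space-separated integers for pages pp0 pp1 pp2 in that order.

Op 1: fork(P0) -> P1. 2 ppages; refcounts: pp0:2 pp1:2
Op 2: write(P1, v0, 115). refcount(pp0)=2>1 -> COPY to pp2. 3 ppages; refcounts: pp0:1 pp1:2 pp2:1
Op 3: fork(P1) -> P2. 3 ppages; refcounts: pp0:1 pp1:3 pp2:2
Op 4: read(P1, v1) -> 34. No state change.
Op 5: fork(P2) -> P3. 3 ppages; refcounts: pp0:1 pp1:4 pp2:3

Answer: 1 4 3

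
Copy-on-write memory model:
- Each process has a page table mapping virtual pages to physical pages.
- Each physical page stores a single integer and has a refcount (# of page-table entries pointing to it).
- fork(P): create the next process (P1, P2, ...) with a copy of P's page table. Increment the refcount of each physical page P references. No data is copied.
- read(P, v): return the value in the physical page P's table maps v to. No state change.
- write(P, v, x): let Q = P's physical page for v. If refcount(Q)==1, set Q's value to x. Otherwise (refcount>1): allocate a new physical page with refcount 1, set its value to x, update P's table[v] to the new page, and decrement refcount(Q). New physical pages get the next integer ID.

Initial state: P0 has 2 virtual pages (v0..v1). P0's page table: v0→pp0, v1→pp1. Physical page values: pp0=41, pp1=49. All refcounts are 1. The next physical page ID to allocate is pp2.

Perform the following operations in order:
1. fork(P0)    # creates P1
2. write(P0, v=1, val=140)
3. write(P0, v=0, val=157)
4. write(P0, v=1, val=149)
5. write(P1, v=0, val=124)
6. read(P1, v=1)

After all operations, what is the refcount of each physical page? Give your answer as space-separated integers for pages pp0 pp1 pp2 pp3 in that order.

Answer: 1 1 1 1

Derivation:
Op 1: fork(P0) -> P1. 2 ppages; refcounts: pp0:2 pp1:2
Op 2: write(P0, v1, 140). refcount(pp1)=2>1 -> COPY to pp2. 3 ppages; refcounts: pp0:2 pp1:1 pp2:1
Op 3: write(P0, v0, 157). refcount(pp0)=2>1 -> COPY to pp3. 4 ppages; refcounts: pp0:1 pp1:1 pp2:1 pp3:1
Op 4: write(P0, v1, 149). refcount(pp2)=1 -> write in place. 4 ppages; refcounts: pp0:1 pp1:1 pp2:1 pp3:1
Op 5: write(P1, v0, 124). refcount(pp0)=1 -> write in place. 4 ppages; refcounts: pp0:1 pp1:1 pp2:1 pp3:1
Op 6: read(P1, v1) -> 49. No state change.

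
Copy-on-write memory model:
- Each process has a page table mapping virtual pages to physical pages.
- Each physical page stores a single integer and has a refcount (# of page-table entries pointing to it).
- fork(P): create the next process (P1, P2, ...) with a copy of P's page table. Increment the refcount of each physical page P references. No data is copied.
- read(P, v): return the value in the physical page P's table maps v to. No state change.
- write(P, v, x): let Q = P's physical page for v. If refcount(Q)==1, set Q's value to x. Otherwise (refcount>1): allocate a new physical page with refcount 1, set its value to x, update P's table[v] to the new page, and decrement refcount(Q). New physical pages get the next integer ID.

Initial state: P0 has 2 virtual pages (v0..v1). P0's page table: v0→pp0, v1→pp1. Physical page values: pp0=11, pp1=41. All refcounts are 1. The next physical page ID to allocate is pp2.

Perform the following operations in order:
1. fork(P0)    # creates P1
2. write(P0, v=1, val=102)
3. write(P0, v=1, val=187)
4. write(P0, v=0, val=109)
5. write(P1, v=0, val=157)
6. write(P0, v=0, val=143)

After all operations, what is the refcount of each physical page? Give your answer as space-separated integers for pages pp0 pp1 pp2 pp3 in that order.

Op 1: fork(P0) -> P1. 2 ppages; refcounts: pp0:2 pp1:2
Op 2: write(P0, v1, 102). refcount(pp1)=2>1 -> COPY to pp2. 3 ppages; refcounts: pp0:2 pp1:1 pp2:1
Op 3: write(P0, v1, 187). refcount(pp2)=1 -> write in place. 3 ppages; refcounts: pp0:2 pp1:1 pp2:1
Op 4: write(P0, v0, 109). refcount(pp0)=2>1 -> COPY to pp3. 4 ppages; refcounts: pp0:1 pp1:1 pp2:1 pp3:1
Op 5: write(P1, v0, 157). refcount(pp0)=1 -> write in place. 4 ppages; refcounts: pp0:1 pp1:1 pp2:1 pp3:1
Op 6: write(P0, v0, 143). refcount(pp3)=1 -> write in place. 4 ppages; refcounts: pp0:1 pp1:1 pp2:1 pp3:1

Answer: 1 1 1 1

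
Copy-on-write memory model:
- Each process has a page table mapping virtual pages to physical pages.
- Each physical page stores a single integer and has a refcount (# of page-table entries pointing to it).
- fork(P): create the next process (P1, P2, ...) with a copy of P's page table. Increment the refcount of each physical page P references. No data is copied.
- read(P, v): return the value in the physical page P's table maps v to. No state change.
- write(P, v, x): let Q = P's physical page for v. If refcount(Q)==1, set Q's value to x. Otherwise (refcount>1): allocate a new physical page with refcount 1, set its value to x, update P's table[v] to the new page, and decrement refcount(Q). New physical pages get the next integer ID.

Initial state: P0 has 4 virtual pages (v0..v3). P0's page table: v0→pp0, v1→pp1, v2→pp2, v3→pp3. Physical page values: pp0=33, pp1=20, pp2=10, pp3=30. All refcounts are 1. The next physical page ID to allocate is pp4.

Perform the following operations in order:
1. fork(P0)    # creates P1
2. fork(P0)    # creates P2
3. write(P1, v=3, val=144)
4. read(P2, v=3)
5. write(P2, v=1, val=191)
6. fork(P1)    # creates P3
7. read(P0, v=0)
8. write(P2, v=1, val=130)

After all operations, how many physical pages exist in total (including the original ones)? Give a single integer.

Answer: 6

Derivation:
Op 1: fork(P0) -> P1. 4 ppages; refcounts: pp0:2 pp1:2 pp2:2 pp3:2
Op 2: fork(P0) -> P2. 4 ppages; refcounts: pp0:3 pp1:3 pp2:3 pp3:3
Op 3: write(P1, v3, 144). refcount(pp3)=3>1 -> COPY to pp4. 5 ppages; refcounts: pp0:3 pp1:3 pp2:3 pp3:2 pp4:1
Op 4: read(P2, v3) -> 30. No state change.
Op 5: write(P2, v1, 191). refcount(pp1)=3>1 -> COPY to pp5. 6 ppages; refcounts: pp0:3 pp1:2 pp2:3 pp3:2 pp4:1 pp5:1
Op 6: fork(P1) -> P3. 6 ppages; refcounts: pp0:4 pp1:3 pp2:4 pp3:2 pp4:2 pp5:1
Op 7: read(P0, v0) -> 33. No state change.
Op 8: write(P2, v1, 130). refcount(pp5)=1 -> write in place. 6 ppages; refcounts: pp0:4 pp1:3 pp2:4 pp3:2 pp4:2 pp5:1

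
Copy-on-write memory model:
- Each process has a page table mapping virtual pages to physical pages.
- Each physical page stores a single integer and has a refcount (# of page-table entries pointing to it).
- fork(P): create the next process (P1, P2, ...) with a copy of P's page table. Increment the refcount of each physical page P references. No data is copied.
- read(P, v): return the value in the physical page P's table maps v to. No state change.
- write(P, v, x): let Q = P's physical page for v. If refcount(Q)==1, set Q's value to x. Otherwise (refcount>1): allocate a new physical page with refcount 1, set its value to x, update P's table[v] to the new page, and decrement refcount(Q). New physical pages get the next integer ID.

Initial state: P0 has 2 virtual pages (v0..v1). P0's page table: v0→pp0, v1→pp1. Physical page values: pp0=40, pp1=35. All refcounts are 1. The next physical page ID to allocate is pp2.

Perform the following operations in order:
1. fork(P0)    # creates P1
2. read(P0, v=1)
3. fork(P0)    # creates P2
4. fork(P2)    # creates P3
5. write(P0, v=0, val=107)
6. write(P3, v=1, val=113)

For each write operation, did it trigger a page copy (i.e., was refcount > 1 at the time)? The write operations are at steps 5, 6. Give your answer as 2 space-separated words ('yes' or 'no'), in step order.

Op 1: fork(P0) -> P1. 2 ppages; refcounts: pp0:2 pp1:2
Op 2: read(P0, v1) -> 35. No state change.
Op 3: fork(P0) -> P2. 2 ppages; refcounts: pp0:3 pp1:3
Op 4: fork(P2) -> P3. 2 ppages; refcounts: pp0:4 pp1:4
Op 5: write(P0, v0, 107). refcount(pp0)=4>1 -> COPY to pp2. 3 ppages; refcounts: pp0:3 pp1:4 pp2:1
Op 6: write(P3, v1, 113). refcount(pp1)=4>1 -> COPY to pp3. 4 ppages; refcounts: pp0:3 pp1:3 pp2:1 pp3:1

yes yes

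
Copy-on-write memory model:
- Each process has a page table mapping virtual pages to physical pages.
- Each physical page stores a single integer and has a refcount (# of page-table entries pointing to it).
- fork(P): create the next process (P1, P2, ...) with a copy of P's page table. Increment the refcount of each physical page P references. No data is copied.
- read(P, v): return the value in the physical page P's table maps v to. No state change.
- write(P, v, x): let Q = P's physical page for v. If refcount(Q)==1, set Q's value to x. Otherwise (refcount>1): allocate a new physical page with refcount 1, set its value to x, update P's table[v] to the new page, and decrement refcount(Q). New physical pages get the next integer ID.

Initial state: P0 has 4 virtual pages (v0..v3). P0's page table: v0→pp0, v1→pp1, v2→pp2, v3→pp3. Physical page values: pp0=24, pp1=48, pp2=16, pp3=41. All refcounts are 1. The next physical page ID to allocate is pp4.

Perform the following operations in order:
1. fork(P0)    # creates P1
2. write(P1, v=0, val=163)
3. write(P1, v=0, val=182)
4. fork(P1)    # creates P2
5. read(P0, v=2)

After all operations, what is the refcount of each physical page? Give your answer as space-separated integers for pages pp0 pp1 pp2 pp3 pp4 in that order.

Answer: 1 3 3 3 2

Derivation:
Op 1: fork(P0) -> P1. 4 ppages; refcounts: pp0:2 pp1:2 pp2:2 pp3:2
Op 2: write(P1, v0, 163). refcount(pp0)=2>1 -> COPY to pp4. 5 ppages; refcounts: pp0:1 pp1:2 pp2:2 pp3:2 pp4:1
Op 3: write(P1, v0, 182). refcount(pp4)=1 -> write in place. 5 ppages; refcounts: pp0:1 pp1:2 pp2:2 pp3:2 pp4:1
Op 4: fork(P1) -> P2. 5 ppages; refcounts: pp0:1 pp1:3 pp2:3 pp3:3 pp4:2
Op 5: read(P0, v2) -> 16. No state change.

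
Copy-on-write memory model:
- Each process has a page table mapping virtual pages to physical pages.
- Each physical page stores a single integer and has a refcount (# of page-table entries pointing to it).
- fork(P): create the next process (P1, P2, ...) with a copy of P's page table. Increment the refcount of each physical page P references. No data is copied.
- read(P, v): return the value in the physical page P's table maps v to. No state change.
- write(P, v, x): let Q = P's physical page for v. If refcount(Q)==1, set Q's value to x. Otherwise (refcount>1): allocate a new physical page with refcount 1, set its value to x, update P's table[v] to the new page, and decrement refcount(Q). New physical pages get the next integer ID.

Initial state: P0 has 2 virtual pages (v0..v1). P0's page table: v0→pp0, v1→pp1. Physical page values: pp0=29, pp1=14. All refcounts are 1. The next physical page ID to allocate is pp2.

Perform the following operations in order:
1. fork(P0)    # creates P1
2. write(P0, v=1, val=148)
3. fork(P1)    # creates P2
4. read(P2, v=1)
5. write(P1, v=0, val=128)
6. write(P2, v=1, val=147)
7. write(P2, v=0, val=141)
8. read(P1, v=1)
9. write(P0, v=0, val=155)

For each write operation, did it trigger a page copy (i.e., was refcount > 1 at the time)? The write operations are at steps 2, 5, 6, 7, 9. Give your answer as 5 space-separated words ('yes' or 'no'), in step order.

Op 1: fork(P0) -> P1. 2 ppages; refcounts: pp0:2 pp1:2
Op 2: write(P0, v1, 148). refcount(pp1)=2>1 -> COPY to pp2. 3 ppages; refcounts: pp0:2 pp1:1 pp2:1
Op 3: fork(P1) -> P2. 3 ppages; refcounts: pp0:3 pp1:2 pp2:1
Op 4: read(P2, v1) -> 14. No state change.
Op 5: write(P1, v0, 128). refcount(pp0)=3>1 -> COPY to pp3. 4 ppages; refcounts: pp0:2 pp1:2 pp2:1 pp3:1
Op 6: write(P2, v1, 147). refcount(pp1)=2>1 -> COPY to pp4. 5 ppages; refcounts: pp0:2 pp1:1 pp2:1 pp3:1 pp4:1
Op 7: write(P2, v0, 141). refcount(pp0)=2>1 -> COPY to pp5. 6 ppages; refcounts: pp0:1 pp1:1 pp2:1 pp3:1 pp4:1 pp5:1
Op 8: read(P1, v1) -> 14. No state change.
Op 9: write(P0, v0, 155). refcount(pp0)=1 -> write in place. 6 ppages; refcounts: pp0:1 pp1:1 pp2:1 pp3:1 pp4:1 pp5:1

yes yes yes yes no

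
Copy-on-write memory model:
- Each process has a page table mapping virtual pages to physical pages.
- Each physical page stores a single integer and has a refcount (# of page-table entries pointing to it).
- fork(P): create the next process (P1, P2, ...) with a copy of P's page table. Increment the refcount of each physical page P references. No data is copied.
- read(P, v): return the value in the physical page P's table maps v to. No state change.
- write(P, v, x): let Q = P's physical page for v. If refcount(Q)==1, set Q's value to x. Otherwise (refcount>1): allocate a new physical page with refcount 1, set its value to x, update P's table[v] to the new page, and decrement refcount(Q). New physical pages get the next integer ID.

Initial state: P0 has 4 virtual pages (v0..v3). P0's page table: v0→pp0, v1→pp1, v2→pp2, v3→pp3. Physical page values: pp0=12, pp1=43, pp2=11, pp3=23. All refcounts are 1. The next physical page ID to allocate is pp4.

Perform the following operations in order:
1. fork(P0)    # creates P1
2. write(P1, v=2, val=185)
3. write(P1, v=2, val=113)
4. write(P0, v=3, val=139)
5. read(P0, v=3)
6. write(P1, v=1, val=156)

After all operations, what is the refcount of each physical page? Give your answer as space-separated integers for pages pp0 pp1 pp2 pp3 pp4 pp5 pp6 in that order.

Answer: 2 1 1 1 1 1 1

Derivation:
Op 1: fork(P0) -> P1. 4 ppages; refcounts: pp0:2 pp1:2 pp2:2 pp3:2
Op 2: write(P1, v2, 185). refcount(pp2)=2>1 -> COPY to pp4. 5 ppages; refcounts: pp0:2 pp1:2 pp2:1 pp3:2 pp4:1
Op 3: write(P1, v2, 113). refcount(pp4)=1 -> write in place. 5 ppages; refcounts: pp0:2 pp1:2 pp2:1 pp3:2 pp4:1
Op 4: write(P0, v3, 139). refcount(pp3)=2>1 -> COPY to pp5. 6 ppages; refcounts: pp0:2 pp1:2 pp2:1 pp3:1 pp4:1 pp5:1
Op 5: read(P0, v3) -> 139. No state change.
Op 6: write(P1, v1, 156). refcount(pp1)=2>1 -> COPY to pp6. 7 ppages; refcounts: pp0:2 pp1:1 pp2:1 pp3:1 pp4:1 pp5:1 pp6:1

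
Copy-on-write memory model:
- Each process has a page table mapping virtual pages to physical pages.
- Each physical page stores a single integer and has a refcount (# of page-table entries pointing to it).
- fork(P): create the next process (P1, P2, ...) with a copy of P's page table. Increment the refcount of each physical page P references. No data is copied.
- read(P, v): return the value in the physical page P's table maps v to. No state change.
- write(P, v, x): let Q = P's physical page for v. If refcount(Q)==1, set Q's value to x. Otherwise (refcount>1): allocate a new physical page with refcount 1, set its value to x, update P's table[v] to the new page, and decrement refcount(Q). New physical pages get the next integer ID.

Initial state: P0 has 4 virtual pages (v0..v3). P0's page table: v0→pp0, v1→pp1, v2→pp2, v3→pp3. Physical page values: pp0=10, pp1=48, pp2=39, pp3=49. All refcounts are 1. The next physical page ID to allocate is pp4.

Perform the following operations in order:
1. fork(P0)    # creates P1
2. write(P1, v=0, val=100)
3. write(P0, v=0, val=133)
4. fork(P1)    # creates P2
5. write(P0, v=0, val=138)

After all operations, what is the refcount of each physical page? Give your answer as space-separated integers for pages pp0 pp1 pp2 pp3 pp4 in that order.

Answer: 1 3 3 3 2

Derivation:
Op 1: fork(P0) -> P1. 4 ppages; refcounts: pp0:2 pp1:2 pp2:2 pp3:2
Op 2: write(P1, v0, 100). refcount(pp0)=2>1 -> COPY to pp4. 5 ppages; refcounts: pp0:1 pp1:2 pp2:2 pp3:2 pp4:1
Op 3: write(P0, v0, 133). refcount(pp0)=1 -> write in place. 5 ppages; refcounts: pp0:1 pp1:2 pp2:2 pp3:2 pp4:1
Op 4: fork(P1) -> P2. 5 ppages; refcounts: pp0:1 pp1:3 pp2:3 pp3:3 pp4:2
Op 5: write(P0, v0, 138). refcount(pp0)=1 -> write in place. 5 ppages; refcounts: pp0:1 pp1:3 pp2:3 pp3:3 pp4:2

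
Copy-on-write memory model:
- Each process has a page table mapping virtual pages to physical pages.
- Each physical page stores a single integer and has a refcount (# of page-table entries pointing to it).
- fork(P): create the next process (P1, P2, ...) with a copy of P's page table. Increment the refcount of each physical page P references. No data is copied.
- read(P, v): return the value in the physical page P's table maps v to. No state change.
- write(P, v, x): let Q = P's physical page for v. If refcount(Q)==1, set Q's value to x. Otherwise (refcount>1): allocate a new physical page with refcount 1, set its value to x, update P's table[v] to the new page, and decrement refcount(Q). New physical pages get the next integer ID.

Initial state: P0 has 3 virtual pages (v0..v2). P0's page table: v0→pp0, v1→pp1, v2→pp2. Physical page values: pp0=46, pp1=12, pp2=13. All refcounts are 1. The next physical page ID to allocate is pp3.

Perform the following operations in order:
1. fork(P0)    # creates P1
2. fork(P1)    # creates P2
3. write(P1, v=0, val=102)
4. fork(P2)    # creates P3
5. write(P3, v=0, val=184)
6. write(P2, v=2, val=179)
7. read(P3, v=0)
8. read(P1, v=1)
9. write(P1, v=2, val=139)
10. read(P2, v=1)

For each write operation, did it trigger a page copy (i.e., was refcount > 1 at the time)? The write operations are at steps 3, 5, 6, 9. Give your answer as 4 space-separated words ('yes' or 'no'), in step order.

Op 1: fork(P0) -> P1. 3 ppages; refcounts: pp0:2 pp1:2 pp2:2
Op 2: fork(P1) -> P2. 3 ppages; refcounts: pp0:3 pp1:3 pp2:3
Op 3: write(P1, v0, 102). refcount(pp0)=3>1 -> COPY to pp3. 4 ppages; refcounts: pp0:2 pp1:3 pp2:3 pp3:1
Op 4: fork(P2) -> P3. 4 ppages; refcounts: pp0:3 pp1:4 pp2:4 pp3:1
Op 5: write(P3, v0, 184). refcount(pp0)=3>1 -> COPY to pp4. 5 ppages; refcounts: pp0:2 pp1:4 pp2:4 pp3:1 pp4:1
Op 6: write(P2, v2, 179). refcount(pp2)=4>1 -> COPY to pp5. 6 ppages; refcounts: pp0:2 pp1:4 pp2:3 pp3:1 pp4:1 pp5:1
Op 7: read(P3, v0) -> 184. No state change.
Op 8: read(P1, v1) -> 12. No state change.
Op 9: write(P1, v2, 139). refcount(pp2)=3>1 -> COPY to pp6. 7 ppages; refcounts: pp0:2 pp1:4 pp2:2 pp3:1 pp4:1 pp5:1 pp6:1
Op 10: read(P2, v1) -> 12. No state change.

yes yes yes yes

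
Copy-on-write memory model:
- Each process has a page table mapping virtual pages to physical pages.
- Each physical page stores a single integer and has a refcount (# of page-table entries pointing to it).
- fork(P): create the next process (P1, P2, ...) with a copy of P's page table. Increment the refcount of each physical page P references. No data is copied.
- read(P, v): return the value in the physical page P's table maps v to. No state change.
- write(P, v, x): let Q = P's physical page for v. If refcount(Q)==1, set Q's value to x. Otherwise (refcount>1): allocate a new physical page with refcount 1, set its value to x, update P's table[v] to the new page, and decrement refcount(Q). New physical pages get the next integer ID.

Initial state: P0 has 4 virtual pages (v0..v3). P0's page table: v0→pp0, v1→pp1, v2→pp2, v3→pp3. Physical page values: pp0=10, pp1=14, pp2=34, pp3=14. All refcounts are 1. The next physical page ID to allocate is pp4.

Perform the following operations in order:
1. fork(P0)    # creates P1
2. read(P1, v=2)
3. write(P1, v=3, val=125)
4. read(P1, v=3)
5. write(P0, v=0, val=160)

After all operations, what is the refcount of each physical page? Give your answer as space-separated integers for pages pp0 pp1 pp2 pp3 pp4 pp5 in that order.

Op 1: fork(P0) -> P1. 4 ppages; refcounts: pp0:2 pp1:2 pp2:2 pp3:2
Op 2: read(P1, v2) -> 34. No state change.
Op 3: write(P1, v3, 125). refcount(pp3)=2>1 -> COPY to pp4. 5 ppages; refcounts: pp0:2 pp1:2 pp2:2 pp3:1 pp4:1
Op 4: read(P1, v3) -> 125. No state change.
Op 5: write(P0, v0, 160). refcount(pp0)=2>1 -> COPY to pp5. 6 ppages; refcounts: pp0:1 pp1:2 pp2:2 pp3:1 pp4:1 pp5:1

Answer: 1 2 2 1 1 1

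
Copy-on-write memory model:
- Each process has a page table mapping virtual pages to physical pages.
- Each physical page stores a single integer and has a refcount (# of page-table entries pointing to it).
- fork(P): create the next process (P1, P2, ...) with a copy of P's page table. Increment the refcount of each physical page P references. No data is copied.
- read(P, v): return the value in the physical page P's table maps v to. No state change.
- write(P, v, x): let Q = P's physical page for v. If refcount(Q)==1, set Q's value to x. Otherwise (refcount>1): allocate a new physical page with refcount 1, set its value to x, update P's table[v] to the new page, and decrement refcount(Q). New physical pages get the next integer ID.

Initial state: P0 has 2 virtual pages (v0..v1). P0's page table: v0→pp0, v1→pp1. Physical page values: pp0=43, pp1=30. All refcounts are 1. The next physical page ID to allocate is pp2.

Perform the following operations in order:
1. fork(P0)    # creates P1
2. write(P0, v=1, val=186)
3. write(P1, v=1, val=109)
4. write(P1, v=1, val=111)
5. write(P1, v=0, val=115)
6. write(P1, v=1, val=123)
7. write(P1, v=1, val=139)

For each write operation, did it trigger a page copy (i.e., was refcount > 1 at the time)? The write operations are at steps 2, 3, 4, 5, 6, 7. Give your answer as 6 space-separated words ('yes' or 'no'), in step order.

Op 1: fork(P0) -> P1. 2 ppages; refcounts: pp0:2 pp1:2
Op 2: write(P0, v1, 186). refcount(pp1)=2>1 -> COPY to pp2. 3 ppages; refcounts: pp0:2 pp1:1 pp2:1
Op 3: write(P1, v1, 109). refcount(pp1)=1 -> write in place. 3 ppages; refcounts: pp0:2 pp1:1 pp2:1
Op 4: write(P1, v1, 111). refcount(pp1)=1 -> write in place. 3 ppages; refcounts: pp0:2 pp1:1 pp2:1
Op 5: write(P1, v0, 115). refcount(pp0)=2>1 -> COPY to pp3. 4 ppages; refcounts: pp0:1 pp1:1 pp2:1 pp3:1
Op 6: write(P1, v1, 123). refcount(pp1)=1 -> write in place. 4 ppages; refcounts: pp0:1 pp1:1 pp2:1 pp3:1
Op 7: write(P1, v1, 139). refcount(pp1)=1 -> write in place. 4 ppages; refcounts: pp0:1 pp1:1 pp2:1 pp3:1

yes no no yes no no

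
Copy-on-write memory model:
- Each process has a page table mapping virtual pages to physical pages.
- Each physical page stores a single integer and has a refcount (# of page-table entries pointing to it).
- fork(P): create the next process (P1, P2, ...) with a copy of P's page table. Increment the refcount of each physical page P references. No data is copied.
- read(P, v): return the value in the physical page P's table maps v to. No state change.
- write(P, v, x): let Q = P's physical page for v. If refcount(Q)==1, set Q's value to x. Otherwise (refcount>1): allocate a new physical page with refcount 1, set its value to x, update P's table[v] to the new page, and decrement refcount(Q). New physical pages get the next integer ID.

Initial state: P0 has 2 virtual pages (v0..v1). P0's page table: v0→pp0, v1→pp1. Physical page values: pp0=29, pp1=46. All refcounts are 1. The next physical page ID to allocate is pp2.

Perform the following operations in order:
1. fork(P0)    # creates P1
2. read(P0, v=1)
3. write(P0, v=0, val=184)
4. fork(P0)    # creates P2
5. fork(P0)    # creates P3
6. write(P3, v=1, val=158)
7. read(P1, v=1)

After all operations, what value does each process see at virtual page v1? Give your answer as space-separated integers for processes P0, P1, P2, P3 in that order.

Op 1: fork(P0) -> P1. 2 ppages; refcounts: pp0:2 pp1:2
Op 2: read(P0, v1) -> 46. No state change.
Op 3: write(P0, v0, 184). refcount(pp0)=2>1 -> COPY to pp2. 3 ppages; refcounts: pp0:1 pp1:2 pp2:1
Op 4: fork(P0) -> P2. 3 ppages; refcounts: pp0:1 pp1:3 pp2:2
Op 5: fork(P0) -> P3. 3 ppages; refcounts: pp0:1 pp1:4 pp2:3
Op 6: write(P3, v1, 158). refcount(pp1)=4>1 -> COPY to pp3. 4 ppages; refcounts: pp0:1 pp1:3 pp2:3 pp3:1
Op 7: read(P1, v1) -> 46. No state change.
P0: v1 -> pp1 = 46
P1: v1 -> pp1 = 46
P2: v1 -> pp1 = 46
P3: v1 -> pp3 = 158

Answer: 46 46 46 158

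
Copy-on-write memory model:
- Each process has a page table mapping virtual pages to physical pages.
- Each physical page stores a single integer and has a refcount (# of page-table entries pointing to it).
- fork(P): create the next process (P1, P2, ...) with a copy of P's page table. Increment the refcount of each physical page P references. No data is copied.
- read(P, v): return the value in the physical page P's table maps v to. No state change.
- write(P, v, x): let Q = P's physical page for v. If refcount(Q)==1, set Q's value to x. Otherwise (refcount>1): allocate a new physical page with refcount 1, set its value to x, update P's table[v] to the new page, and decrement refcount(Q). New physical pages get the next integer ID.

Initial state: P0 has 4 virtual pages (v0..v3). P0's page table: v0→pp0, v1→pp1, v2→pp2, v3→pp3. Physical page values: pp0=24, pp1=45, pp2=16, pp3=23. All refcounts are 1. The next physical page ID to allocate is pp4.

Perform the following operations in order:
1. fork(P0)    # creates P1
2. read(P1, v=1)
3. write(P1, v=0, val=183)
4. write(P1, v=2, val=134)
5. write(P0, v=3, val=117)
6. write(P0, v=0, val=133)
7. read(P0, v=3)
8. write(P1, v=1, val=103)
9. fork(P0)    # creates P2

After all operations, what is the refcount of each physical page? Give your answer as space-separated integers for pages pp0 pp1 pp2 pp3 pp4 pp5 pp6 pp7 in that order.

Op 1: fork(P0) -> P1. 4 ppages; refcounts: pp0:2 pp1:2 pp2:2 pp3:2
Op 2: read(P1, v1) -> 45. No state change.
Op 3: write(P1, v0, 183). refcount(pp0)=2>1 -> COPY to pp4. 5 ppages; refcounts: pp0:1 pp1:2 pp2:2 pp3:2 pp4:1
Op 4: write(P1, v2, 134). refcount(pp2)=2>1 -> COPY to pp5. 6 ppages; refcounts: pp0:1 pp1:2 pp2:1 pp3:2 pp4:1 pp5:1
Op 5: write(P0, v3, 117). refcount(pp3)=2>1 -> COPY to pp6. 7 ppages; refcounts: pp0:1 pp1:2 pp2:1 pp3:1 pp4:1 pp5:1 pp6:1
Op 6: write(P0, v0, 133). refcount(pp0)=1 -> write in place. 7 ppages; refcounts: pp0:1 pp1:2 pp2:1 pp3:1 pp4:1 pp5:1 pp6:1
Op 7: read(P0, v3) -> 117. No state change.
Op 8: write(P1, v1, 103). refcount(pp1)=2>1 -> COPY to pp7. 8 ppages; refcounts: pp0:1 pp1:1 pp2:1 pp3:1 pp4:1 pp5:1 pp6:1 pp7:1
Op 9: fork(P0) -> P2. 8 ppages; refcounts: pp0:2 pp1:2 pp2:2 pp3:1 pp4:1 pp5:1 pp6:2 pp7:1

Answer: 2 2 2 1 1 1 2 1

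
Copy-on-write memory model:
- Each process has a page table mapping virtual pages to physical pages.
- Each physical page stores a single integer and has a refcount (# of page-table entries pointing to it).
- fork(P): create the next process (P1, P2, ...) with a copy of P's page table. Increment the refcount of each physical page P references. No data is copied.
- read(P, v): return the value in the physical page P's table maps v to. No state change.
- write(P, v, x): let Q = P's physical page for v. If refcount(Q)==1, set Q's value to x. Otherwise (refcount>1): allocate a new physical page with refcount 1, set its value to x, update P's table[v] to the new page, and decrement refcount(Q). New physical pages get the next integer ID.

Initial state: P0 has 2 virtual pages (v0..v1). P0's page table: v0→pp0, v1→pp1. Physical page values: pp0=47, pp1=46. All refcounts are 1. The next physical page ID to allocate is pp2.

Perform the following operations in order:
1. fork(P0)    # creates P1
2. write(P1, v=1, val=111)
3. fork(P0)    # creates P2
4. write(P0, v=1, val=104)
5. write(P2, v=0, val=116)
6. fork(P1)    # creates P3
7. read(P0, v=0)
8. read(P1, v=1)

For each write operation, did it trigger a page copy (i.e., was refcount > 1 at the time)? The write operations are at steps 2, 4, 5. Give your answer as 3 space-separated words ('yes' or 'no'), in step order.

Op 1: fork(P0) -> P1. 2 ppages; refcounts: pp0:2 pp1:2
Op 2: write(P1, v1, 111). refcount(pp1)=2>1 -> COPY to pp2. 3 ppages; refcounts: pp0:2 pp1:1 pp2:1
Op 3: fork(P0) -> P2. 3 ppages; refcounts: pp0:3 pp1:2 pp2:1
Op 4: write(P0, v1, 104). refcount(pp1)=2>1 -> COPY to pp3. 4 ppages; refcounts: pp0:3 pp1:1 pp2:1 pp3:1
Op 5: write(P2, v0, 116). refcount(pp0)=3>1 -> COPY to pp4. 5 ppages; refcounts: pp0:2 pp1:1 pp2:1 pp3:1 pp4:1
Op 6: fork(P1) -> P3. 5 ppages; refcounts: pp0:3 pp1:1 pp2:2 pp3:1 pp4:1
Op 7: read(P0, v0) -> 47. No state change.
Op 8: read(P1, v1) -> 111. No state change.

yes yes yes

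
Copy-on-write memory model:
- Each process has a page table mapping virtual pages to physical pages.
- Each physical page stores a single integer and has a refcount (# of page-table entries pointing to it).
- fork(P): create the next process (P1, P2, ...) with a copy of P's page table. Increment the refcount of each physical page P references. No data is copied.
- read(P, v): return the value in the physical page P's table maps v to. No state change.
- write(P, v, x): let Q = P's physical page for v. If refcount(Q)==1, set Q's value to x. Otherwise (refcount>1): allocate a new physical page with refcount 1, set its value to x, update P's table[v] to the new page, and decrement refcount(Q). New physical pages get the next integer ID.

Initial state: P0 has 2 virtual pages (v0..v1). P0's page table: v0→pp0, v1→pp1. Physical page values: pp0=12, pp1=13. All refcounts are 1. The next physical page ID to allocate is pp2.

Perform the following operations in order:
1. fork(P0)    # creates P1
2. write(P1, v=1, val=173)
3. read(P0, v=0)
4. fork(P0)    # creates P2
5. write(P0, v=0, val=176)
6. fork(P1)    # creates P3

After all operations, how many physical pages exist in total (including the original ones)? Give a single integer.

Op 1: fork(P0) -> P1. 2 ppages; refcounts: pp0:2 pp1:2
Op 2: write(P1, v1, 173). refcount(pp1)=2>1 -> COPY to pp2. 3 ppages; refcounts: pp0:2 pp1:1 pp2:1
Op 3: read(P0, v0) -> 12. No state change.
Op 4: fork(P0) -> P2. 3 ppages; refcounts: pp0:3 pp1:2 pp2:1
Op 5: write(P0, v0, 176). refcount(pp0)=3>1 -> COPY to pp3. 4 ppages; refcounts: pp0:2 pp1:2 pp2:1 pp3:1
Op 6: fork(P1) -> P3. 4 ppages; refcounts: pp0:3 pp1:2 pp2:2 pp3:1

Answer: 4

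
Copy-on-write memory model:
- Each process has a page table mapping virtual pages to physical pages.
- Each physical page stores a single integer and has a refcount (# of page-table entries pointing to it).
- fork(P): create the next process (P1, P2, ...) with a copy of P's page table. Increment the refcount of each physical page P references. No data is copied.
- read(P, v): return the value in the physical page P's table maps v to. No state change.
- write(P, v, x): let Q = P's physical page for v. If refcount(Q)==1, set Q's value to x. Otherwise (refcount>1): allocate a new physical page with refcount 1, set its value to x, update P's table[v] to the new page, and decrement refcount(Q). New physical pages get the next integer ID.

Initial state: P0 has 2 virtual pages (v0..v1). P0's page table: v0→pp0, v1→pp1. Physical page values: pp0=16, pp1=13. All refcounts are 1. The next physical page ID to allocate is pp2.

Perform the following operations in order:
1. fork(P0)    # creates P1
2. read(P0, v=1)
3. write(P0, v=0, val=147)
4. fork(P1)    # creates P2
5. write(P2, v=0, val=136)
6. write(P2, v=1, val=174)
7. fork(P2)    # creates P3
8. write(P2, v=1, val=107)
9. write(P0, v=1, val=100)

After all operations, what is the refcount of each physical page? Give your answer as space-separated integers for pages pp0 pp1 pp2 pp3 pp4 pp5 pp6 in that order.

Op 1: fork(P0) -> P1. 2 ppages; refcounts: pp0:2 pp1:2
Op 2: read(P0, v1) -> 13. No state change.
Op 3: write(P0, v0, 147). refcount(pp0)=2>1 -> COPY to pp2. 3 ppages; refcounts: pp0:1 pp1:2 pp2:1
Op 4: fork(P1) -> P2. 3 ppages; refcounts: pp0:2 pp1:3 pp2:1
Op 5: write(P2, v0, 136). refcount(pp0)=2>1 -> COPY to pp3. 4 ppages; refcounts: pp0:1 pp1:3 pp2:1 pp3:1
Op 6: write(P2, v1, 174). refcount(pp1)=3>1 -> COPY to pp4. 5 ppages; refcounts: pp0:1 pp1:2 pp2:1 pp3:1 pp4:1
Op 7: fork(P2) -> P3. 5 ppages; refcounts: pp0:1 pp1:2 pp2:1 pp3:2 pp4:2
Op 8: write(P2, v1, 107). refcount(pp4)=2>1 -> COPY to pp5. 6 ppages; refcounts: pp0:1 pp1:2 pp2:1 pp3:2 pp4:1 pp5:1
Op 9: write(P0, v1, 100). refcount(pp1)=2>1 -> COPY to pp6. 7 ppages; refcounts: pp0:1 pp1:1 pp2:1 pp3:2 pp4:1 pp5:1 pp6:1

Answer: 1 1 1 2 1 1 1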